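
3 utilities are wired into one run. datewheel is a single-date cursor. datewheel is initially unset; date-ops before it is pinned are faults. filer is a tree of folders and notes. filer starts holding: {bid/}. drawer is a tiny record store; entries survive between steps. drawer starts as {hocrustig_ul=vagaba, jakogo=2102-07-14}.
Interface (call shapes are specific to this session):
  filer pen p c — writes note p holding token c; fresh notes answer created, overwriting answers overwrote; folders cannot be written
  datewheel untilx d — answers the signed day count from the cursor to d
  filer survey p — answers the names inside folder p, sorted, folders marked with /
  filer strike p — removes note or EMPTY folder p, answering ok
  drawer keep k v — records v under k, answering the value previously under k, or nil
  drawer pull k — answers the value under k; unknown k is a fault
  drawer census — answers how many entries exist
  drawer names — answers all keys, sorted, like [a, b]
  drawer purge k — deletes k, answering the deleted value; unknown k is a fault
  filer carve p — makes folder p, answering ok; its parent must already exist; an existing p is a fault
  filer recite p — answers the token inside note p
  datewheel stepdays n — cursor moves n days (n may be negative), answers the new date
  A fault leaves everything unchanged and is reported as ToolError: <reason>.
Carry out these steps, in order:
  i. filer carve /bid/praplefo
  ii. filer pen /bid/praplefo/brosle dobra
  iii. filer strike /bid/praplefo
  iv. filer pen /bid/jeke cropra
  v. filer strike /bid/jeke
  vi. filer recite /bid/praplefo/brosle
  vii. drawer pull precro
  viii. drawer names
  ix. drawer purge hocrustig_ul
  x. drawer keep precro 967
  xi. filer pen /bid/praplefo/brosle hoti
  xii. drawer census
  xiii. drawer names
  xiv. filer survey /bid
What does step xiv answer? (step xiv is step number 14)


Act: filer carve[p='/bid/praplefo']
Obs: ok
Act: filer pen[p='/bid/praplefo/brosle'; c='dobra']
Obs: created
Act: filer strike[p='/bid/praplefo']
Obs: ToolError: not empty
Act: filer pen[p='/bid/jeke'; c='cropra']
Obs: created
Act: filer strike[p='/bid/jeke']
Obs: ok
Act: filer recite[p='/bid/praplefo/brosle']
Obs: dobra
Act: drawer pull[k='precro']
Obs: ToolError: no such key precro
Act: drawer names[]
Obs: [hocrustig_ul, jakogo]
Act: drawer purge[k='hocrustig_ul']
Obs: vagaba
Act: drawer keep[k='precro'; v='967']
Obs: nil
Act: filer pen[p='/bid/praplefo/brosle'; c='hoti']
Obs: overwrote
Act: drawer census[]
Obs: 2
Act: drawer names[]
Obs: [jakogo, precro]
Act: filer survey[p='/bid']
Obs: [praplefo/]

Answer: [praplefo/]


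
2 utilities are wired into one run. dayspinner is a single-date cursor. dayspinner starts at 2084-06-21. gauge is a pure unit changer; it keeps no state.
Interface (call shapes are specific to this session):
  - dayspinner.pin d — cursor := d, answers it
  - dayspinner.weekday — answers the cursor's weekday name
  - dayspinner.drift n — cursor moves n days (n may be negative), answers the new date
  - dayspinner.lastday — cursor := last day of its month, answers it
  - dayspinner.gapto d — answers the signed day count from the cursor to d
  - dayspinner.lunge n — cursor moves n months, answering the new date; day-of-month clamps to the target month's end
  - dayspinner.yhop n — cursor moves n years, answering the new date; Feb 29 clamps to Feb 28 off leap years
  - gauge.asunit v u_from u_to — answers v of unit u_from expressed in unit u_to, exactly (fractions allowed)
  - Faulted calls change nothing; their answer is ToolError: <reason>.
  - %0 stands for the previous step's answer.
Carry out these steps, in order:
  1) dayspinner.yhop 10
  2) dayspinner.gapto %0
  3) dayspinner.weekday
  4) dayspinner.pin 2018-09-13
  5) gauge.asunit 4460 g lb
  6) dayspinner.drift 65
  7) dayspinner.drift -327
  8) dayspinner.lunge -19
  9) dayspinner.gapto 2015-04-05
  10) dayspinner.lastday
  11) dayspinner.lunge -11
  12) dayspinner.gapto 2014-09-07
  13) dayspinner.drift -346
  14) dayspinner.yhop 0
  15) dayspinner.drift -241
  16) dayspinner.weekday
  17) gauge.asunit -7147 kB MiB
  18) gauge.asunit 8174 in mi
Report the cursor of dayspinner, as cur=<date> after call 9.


Answer: cur=2016-05-25

Derivation:
·→ dayspinner.yhop(n='10')
·← 2094-06-21
·→ dayspinner.gapto(d='%0')
·← 0
·→ dayspinner.weekday()
·← Monday
·→ dayspinner.pin(d='2018-09-13')
·← 2018-09-13
·→ gauge.asunit(v='4460', u_from='g', u_to='lb')
·← 446000000/45359237
·→ dayspinner.drift(n='65')
·← 2018-11-17
·→ dayspinner.drift(n='-327')
·← 2017-12-25
·→ dayspinner.lunge(n='-19')
·← 2016-05-25
·→ dayspinner.gapto(d='2015-04-05')
·← -416
·→ dayspinner.lastday()
·← 2016-05-31
·→ dayspinner.lunge(n='-11')
·← 2015-06-30
·→ dayspinner.gapto(d='2014-09-07')
·← -296
·→ dayspinner.drift(n='-346')
·← 2014-07-19
·→ dayspinner.yhop(n='0')
·← 2014-07-19
·→ dayspinner.drift(n='-241')
·← 2013-11-20
·→ dayspinner.weekday()
·← Wednesday
·→ gauge.asunit(v='-7147', u_from='kB', u_to='MiB')
·← -893375/131072
·→ gauge.asunit(v='8174', u_from='in', u_to='mi')
·← 4087/31680


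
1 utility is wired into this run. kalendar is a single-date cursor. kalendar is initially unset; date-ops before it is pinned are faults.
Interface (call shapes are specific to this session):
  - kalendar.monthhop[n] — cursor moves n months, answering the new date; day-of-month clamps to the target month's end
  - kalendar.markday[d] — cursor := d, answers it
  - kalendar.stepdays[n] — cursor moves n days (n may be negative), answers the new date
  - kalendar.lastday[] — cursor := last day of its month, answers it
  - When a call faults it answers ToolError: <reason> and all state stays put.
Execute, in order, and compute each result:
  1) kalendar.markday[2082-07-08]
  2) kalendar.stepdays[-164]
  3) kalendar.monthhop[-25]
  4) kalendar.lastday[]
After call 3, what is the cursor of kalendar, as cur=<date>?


# 1. kalendar.markday(d='2082-07-08') -> 2082-07-08
# 2. kalendar.stepdays(n='-164') -> 2082-01-25
# 3. kalendar.monthhop(n='-25') -> 2079-12-25
# 4. kalendar.lastday() -> 2079-12-31

Answer: cur=2079-12-25


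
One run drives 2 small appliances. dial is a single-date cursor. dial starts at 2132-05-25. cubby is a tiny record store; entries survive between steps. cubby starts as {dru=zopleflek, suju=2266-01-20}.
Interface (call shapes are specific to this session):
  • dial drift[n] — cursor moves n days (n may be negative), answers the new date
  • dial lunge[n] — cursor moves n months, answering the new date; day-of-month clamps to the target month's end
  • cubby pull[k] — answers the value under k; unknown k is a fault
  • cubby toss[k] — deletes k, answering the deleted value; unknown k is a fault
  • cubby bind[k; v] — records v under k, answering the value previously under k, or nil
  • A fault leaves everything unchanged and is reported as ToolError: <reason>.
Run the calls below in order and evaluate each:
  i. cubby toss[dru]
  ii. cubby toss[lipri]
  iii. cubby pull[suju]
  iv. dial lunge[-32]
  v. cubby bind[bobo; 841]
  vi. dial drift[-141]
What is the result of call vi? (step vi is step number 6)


Answer: 2129-05-07

Derivation:
I run cubby toss with k→dru, — result: zopleflek.
I call cubby toss with k→lipri, giving ToolError: no such key lipri.
I invoke cubby pull with k→suju, and observe 2266-01-20.
I invoke dial lunge with n→-32: 2129-09-25.
Using cubby bind with k→bobo, v→841, which returns nil.
Then dial drift with n→-141, yielding 2129-05-07.


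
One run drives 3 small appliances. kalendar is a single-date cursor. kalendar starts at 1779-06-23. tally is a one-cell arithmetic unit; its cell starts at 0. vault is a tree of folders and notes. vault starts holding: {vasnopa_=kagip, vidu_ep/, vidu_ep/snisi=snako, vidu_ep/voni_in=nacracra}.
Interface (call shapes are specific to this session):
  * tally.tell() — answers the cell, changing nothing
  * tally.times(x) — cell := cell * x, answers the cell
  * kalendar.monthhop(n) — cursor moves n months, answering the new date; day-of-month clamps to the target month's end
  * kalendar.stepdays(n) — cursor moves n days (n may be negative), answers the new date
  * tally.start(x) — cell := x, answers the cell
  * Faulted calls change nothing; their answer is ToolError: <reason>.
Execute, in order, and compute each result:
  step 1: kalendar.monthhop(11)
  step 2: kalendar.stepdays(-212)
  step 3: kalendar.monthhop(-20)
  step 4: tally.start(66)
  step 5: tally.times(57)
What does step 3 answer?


Answer: 1778-02-24

Derivation:
·→ kalendar.monthhop(n: 11)
·← 1780-05-23
·→ kalendar.stepdays(n: -212)
·← 1779-10-24
·→ kalendar.monthhop(n: -20)
·← 1778-02-24
·→ tally.start(x: 66)
·← 66
·→ tally.times(x: 57)
·← 3762


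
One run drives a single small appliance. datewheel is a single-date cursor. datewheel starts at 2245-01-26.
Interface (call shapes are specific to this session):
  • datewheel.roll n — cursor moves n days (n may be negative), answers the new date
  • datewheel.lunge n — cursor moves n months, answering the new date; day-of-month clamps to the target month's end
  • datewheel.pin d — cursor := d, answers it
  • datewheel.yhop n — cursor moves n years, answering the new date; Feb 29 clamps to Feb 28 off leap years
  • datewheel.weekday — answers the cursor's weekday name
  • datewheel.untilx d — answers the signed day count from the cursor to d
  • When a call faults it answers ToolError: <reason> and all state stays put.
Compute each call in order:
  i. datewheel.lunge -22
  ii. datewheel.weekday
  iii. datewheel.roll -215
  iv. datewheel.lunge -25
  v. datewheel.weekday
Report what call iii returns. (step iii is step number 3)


// 1. lunge(-22) == 2243-03-26
// 2. weekday() == Sunday
// 3. roll(-215) == 2242-08-23
// 4. lunge(-25) == 2240-07-23
// 5. weekday() == Thursday

Answer: 2242-08-23


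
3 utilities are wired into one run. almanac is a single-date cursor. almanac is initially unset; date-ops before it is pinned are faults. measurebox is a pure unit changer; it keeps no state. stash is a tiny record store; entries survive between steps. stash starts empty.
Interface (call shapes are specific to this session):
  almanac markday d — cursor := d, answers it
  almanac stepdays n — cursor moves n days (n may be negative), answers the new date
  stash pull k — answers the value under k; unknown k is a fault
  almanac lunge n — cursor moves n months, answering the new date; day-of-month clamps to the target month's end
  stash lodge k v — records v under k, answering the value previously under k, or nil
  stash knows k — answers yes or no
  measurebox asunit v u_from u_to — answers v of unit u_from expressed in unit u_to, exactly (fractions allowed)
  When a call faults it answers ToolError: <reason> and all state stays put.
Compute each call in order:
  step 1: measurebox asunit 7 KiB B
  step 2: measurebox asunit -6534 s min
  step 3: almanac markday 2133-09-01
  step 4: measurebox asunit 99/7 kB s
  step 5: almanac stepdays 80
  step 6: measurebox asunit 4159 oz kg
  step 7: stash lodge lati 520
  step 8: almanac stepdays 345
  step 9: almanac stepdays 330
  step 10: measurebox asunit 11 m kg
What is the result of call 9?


Answer: 2135-09-26

Derivation:
Do: measurebox asunit[v='7'; u_from='KiB'; u_to='B']
See: 7168
Do: measurebox asunit[v='-6534'; u_from='s'; u_to='min']
See: -1089/10
Do: almanac markday[d='2133-09-01']
See: 2133-09-01
Do: measurebox asunit[v='99/7'; u_from='kB'; u_to='s']
See: ToolError: incompatible units
Do: almanac stepdays[n='80']
See: 2133-11-20
Do: measurebox asunit[v='4159'; u_from='oz'; u_to='kg']
See: 188649066683/1600000000
Do: stash lodge[k='lati'; v='520']
See: nil
Do: almanac stepdays[n='345']
See: 2134-10-31
Do: almanac stepdays[n='330']
See: 2135-09-26
Do: measurebox asunit[v='11'; u_from='m'; u_to='kg']
See: ToolError: incompatible units


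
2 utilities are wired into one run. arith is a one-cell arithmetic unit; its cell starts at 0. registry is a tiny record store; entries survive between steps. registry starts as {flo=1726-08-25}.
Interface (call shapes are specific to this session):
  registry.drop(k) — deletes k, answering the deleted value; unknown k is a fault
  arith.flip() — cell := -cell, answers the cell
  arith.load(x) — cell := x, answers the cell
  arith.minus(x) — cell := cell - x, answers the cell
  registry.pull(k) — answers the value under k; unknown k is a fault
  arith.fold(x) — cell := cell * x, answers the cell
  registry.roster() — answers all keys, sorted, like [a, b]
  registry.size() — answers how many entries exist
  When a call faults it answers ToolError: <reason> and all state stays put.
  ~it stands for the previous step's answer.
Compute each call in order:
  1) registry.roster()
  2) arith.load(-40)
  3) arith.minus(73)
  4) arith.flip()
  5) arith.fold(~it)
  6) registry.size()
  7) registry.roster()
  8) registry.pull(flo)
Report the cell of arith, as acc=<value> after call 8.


% registry.roster
:: [flo]
% arith.load x: -40
:: -40
% arith.minus x: 73
:: -113
% arith.flip
:: 113
% arith.fold x: ~it
:: 12769
% registry.size
:: 1
% registry.roster
:: [flo]
% registry.pull k: flo
:: 1726-08-25

Answer: acc=12769


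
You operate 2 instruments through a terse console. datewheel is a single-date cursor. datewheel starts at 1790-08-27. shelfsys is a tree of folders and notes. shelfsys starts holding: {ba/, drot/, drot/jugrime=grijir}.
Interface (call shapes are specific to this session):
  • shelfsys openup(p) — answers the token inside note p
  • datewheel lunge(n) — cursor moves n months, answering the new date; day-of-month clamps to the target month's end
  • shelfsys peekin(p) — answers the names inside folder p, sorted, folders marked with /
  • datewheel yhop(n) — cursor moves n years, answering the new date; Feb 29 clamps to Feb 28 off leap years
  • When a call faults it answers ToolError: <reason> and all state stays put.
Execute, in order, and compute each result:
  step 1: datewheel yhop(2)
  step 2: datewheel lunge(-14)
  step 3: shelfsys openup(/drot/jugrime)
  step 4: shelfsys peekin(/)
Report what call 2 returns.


! datewheel yhop(n→2) ~> 1792-08-27
! datewheel lunge(n→-14) ~> 1791-06-27
! shelfsys openup(p→/drot/jugrime) ~> grijir
! shelfsys peekin(p→/) ~> [ba/, drot/]

Answer: 1791-06-27


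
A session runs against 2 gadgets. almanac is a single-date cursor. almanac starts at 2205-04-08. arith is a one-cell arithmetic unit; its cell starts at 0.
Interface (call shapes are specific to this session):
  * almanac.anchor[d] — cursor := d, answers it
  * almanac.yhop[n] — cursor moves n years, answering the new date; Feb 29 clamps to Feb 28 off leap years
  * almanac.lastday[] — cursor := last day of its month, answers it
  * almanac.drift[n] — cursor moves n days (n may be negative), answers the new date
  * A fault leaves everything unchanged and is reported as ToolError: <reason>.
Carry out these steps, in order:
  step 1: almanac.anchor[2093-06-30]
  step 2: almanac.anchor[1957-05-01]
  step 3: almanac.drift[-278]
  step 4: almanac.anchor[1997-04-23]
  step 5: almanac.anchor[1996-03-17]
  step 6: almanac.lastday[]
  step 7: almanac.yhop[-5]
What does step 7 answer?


Answer: 1991-03-31

Derivation:
·→ almanac.anchor(d: 2093-06-30)
·← 2093-06-30
·→ almanac.anchor(d: 1957-05-01)
·← 1957-05-01
·→ almanac.drift(n: -278)
·← 1956-07-27
·→ almanac.anchor(d: 1997-04-23)
·← 1997-04-23
·→ almanac.anchor(d: 1996-03-17)
·← 1996-03-17
·→ almanac.lastday()
·← 1996-03-31
·→ almanac.yhop(n: -5)
·← 1991-03-31


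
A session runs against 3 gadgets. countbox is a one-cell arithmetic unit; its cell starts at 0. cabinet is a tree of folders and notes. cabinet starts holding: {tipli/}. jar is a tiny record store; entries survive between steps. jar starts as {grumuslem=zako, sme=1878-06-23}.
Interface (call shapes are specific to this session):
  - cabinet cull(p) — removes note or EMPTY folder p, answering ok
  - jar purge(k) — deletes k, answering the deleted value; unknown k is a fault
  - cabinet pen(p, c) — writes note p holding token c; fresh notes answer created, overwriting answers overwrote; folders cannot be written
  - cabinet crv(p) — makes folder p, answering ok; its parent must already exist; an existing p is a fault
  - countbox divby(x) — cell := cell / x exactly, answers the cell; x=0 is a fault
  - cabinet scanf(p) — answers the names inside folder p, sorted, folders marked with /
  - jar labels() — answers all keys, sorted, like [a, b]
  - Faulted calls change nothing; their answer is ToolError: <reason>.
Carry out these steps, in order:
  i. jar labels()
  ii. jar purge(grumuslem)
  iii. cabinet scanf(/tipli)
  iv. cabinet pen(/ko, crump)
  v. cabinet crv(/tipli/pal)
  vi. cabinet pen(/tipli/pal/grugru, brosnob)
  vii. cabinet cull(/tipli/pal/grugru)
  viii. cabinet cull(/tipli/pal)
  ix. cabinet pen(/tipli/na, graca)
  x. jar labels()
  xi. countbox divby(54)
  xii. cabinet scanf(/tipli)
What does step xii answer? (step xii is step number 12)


Answer: [na]

Derivation:
;; jar labels() => [grumuslem, sme]
;; jar purge(k→grumuslem) => zako
;; cabinet scanf(p→/tipli) => []
;; cabinet pen(p→/ko, c→crump) => created
;; cabinet crv(p→/tipli/pal) => ok
;; cabinet pen(p→/tipli/pal/grugru, c→brosnob) => created
;; cabinet cull(p→/tipli/pal/grugru) => ok
;; cabinet cull(p→/tipli/pal) => ok
;; cabinet pen(p→/tipli/na, c→graca) => created
;; jar labels() => [sme]
;; countbox divby(x→54) => 0
;; cabinet scanf(p→/tipli) => [na]


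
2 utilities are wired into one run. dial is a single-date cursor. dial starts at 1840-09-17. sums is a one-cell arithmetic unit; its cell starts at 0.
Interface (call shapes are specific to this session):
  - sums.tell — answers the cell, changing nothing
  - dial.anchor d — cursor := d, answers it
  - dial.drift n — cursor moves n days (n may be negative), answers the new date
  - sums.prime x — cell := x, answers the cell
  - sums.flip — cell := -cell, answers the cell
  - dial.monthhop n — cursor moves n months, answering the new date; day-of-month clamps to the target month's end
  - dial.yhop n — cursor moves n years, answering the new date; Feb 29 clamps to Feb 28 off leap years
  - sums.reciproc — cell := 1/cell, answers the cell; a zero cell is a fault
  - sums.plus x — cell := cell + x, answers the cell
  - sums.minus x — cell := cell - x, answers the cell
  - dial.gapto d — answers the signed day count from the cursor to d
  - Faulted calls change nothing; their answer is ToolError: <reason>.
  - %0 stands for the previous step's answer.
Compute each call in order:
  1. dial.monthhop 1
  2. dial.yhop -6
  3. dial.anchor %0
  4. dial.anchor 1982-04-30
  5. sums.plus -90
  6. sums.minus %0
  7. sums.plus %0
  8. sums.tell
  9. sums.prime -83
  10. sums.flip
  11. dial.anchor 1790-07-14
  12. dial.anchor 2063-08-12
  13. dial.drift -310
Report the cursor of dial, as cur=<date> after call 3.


>> dial.monthhop(n='1')
<< 1840-10-17
>> dial.yhop(n='-6')
<< 1834-10-17
>> dial.anchor(d='%0')
<< 1834-10-17
>> dial.anchor(d='1982-04-30')
<< 1982-04-30
>> sums.plus(x='-90')
<< -90
>> sums.minus(x='%0')
<< 0
>> sums.plus(x='%0')
<< 0
>> sums.tell()
<< 0
>> sums.prime(x='-83')
<< -83
>> sums.flip()
<< 83
>> dial.anchor(d='1790-07-14')
<< 1790-07-14
>> dial.anchor(d='2063-08-12')
<< 2063-08-12
>> dial.drift(n='-310')
<< 2062-10-06

Answer: cur=1834-10-17


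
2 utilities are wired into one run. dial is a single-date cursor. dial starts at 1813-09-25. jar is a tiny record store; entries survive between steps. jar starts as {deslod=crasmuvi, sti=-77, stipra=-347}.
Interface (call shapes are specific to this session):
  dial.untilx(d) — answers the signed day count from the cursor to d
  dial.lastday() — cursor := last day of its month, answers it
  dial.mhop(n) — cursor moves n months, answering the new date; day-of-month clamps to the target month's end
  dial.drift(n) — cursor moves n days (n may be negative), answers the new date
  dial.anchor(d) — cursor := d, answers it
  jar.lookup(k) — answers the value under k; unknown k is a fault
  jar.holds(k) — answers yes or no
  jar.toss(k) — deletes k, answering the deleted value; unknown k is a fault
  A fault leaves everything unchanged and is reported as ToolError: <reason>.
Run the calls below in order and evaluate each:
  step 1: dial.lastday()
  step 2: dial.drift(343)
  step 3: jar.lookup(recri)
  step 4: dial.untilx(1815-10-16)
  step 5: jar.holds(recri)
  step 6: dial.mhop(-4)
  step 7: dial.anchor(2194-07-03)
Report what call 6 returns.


Answer: 1814-05-08

Derivation:
Step: lastday[]
Result: 1813-09-30
Step: drift[343]
Result: 1814-09-08
Step: lookup[recri]
Result: ToolError: no such key recri
Step: untilx[1815-10-16]
Result: 403
Step: holds[recri]
Result: no
Step: mhop[-4]
Result: 1814-05-08
Step: anchor[2194-07-03]
Result: 2194-07-03


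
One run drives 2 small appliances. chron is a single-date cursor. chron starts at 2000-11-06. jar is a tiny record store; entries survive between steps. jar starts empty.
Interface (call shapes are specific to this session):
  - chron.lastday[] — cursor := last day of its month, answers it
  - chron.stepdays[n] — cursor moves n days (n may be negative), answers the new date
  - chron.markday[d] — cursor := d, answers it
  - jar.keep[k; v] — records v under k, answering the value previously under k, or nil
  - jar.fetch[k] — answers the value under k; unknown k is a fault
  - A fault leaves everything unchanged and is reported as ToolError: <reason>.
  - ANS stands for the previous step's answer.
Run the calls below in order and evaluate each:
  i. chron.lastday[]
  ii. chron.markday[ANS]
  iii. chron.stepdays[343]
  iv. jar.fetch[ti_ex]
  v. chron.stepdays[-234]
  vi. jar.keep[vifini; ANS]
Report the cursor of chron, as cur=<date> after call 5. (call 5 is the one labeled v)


Answer: cur=2001-03-19

Derivation:
>>> lastday
:: 2000-11-30
>>> markday ANS
:: 2000-11-30
>>> stepdays 343
:: 2001-11-08
>>> fetch ti_ex
:: ToolError: no such key ti_ex
>>> stepdays -234
:: 2001-03-19
>>> keep vifini ANS
:: nil


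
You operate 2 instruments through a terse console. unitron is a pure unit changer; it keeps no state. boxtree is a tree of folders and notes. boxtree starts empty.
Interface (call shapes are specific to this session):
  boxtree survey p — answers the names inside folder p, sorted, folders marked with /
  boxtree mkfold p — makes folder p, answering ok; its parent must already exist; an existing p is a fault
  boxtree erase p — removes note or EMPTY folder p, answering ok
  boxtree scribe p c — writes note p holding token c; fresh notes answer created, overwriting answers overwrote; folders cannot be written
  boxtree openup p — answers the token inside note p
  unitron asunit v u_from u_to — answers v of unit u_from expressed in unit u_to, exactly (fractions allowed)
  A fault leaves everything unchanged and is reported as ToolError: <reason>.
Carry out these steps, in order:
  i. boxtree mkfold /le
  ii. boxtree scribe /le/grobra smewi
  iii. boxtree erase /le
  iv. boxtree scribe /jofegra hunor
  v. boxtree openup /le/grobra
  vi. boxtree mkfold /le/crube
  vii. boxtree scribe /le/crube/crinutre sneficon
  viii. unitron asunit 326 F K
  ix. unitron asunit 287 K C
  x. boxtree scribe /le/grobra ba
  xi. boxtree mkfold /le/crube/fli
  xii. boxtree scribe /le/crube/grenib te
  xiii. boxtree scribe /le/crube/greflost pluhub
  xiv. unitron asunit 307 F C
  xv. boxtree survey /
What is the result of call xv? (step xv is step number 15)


Answer: [jofegra, le/]

Derivation:
-> boxtree mkfold(p: /le)
<- ok
-> boxtree scribe(p: /le/grobra, c: smewi)
<- created
-> boxtree erase(p: /le)
<- ToolError: not empty
-> boxtree scribe(p: /jofegra, c: hunor)
<- created
-> boxtree openup(p: /le/grobra)
<- smewi
-> boxtree mkfold(p: /le/crube)
<- ok
-> boxtree scribe(p: /le/crube/crinutre, c: sneficon)
<- created
-> unitron asunit(v: 326, u_from: F, u_to: K)
<- 26189/60
-> unitron asunit(v: 287, u_from: K, u_to: C)
<- 277/20
-> boxtree scribe(p: /le/grobra, c: ba)
<- overwrote
-> boxtree mkfold(p: /le/crube/fli)
<- ok
-> boxtree scribe(p: /le/crube/grenib, c: te)
<- created
-> boxtree scribe(p: /le/crube/greflost, c: pluhub)
<- created
-> unitron asunit(v: 307, u_from: F, u_to: C)
<- 1375/9
-> boxtree survey(p: /)
<- [jofegra, le/]


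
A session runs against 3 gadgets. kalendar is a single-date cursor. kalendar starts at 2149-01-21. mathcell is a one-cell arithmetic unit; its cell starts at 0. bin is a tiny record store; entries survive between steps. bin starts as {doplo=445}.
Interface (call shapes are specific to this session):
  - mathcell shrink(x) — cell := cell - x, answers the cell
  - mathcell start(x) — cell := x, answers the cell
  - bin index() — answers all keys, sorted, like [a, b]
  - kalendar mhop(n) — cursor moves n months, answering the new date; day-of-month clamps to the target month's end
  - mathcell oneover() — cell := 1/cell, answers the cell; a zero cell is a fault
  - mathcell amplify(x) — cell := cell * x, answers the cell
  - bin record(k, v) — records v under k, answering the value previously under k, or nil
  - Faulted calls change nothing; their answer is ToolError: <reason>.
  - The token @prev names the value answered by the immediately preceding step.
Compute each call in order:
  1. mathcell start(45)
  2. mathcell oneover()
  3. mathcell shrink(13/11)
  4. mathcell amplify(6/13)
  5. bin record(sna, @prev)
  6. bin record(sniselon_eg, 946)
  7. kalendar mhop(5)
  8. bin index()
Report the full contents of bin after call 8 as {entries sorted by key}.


Answer: {doplo=445, sna=-1148/2145, sniselon_eg=946}

Derivation:
CALL mathcell start[x: 45]
RET  45
CALL mathcell oneover[]
RET  1/45
CALL mathcell shrink[x: 13/11]
RET  -574/495
CALL mathcell amplify[x: 6/13]
RET  -1148/2145
CALL bin record[k: sna; v: @prev]
RET  nil
CALL bin record[k: sniselon_eg; v: 946]
RET  nil
CALL kalendar mhop[n: 5]
RET  2149-06-21
CALL bin index[]
RET  [doplo, sna, sniselon_eg]


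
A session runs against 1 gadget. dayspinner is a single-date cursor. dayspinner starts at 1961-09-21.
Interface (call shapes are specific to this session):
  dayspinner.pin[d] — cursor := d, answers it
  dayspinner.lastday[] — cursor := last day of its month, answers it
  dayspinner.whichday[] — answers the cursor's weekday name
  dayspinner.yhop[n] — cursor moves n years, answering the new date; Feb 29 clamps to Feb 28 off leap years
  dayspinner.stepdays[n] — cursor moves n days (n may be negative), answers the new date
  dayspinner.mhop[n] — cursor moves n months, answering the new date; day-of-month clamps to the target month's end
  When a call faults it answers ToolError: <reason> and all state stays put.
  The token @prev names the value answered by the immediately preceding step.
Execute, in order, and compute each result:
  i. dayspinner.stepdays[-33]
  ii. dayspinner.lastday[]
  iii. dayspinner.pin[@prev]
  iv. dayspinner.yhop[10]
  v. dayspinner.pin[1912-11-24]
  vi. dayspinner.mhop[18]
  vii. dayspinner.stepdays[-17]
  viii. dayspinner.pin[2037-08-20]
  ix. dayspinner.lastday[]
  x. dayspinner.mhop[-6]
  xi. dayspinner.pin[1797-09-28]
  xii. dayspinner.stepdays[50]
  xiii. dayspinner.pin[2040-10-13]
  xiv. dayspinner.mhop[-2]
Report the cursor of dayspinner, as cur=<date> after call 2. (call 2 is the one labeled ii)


Answer: cur=1961-08-31

Derivation:
I invoke dayspinner.stepdays using n: -33, and see 1961-08-19.
I invoke dayspinner.lastday(), and observe 1961-08-31.
I run dayspinner.pin using d: @prev, and observe 1961-08-31.
Calling dayspinner.yhop using n: 10, giving 1971-08-31.
I call dayspinner.pin using d: 1912-11-24, and see 1912-11-24.
Next I call dayspinner.mhop using n: 18, and see 1914-05-24.
Using dayspinner.stepdays using n: -17: 1914-05-07.
Next I call dayspinner.pin using d: 2037-08-20, and observe 2037-08-20.
Calling dayspinner.lastday(), — result: 2037-08-31.
I use dayspinner.mhop using n: -6, and get 2037-02-28.
I use dayspinner.pin using d: 1797-09-28, which returns 1797-09-28.
Then dayspinner.stepdays using n: 50, and get 1797-11-17.
Next I call dayspinner.pin using d: 2040-10-13, which returns 2040-10-13.
Then dayspinner.mhop using n: -2, and observe 2040-08-13.


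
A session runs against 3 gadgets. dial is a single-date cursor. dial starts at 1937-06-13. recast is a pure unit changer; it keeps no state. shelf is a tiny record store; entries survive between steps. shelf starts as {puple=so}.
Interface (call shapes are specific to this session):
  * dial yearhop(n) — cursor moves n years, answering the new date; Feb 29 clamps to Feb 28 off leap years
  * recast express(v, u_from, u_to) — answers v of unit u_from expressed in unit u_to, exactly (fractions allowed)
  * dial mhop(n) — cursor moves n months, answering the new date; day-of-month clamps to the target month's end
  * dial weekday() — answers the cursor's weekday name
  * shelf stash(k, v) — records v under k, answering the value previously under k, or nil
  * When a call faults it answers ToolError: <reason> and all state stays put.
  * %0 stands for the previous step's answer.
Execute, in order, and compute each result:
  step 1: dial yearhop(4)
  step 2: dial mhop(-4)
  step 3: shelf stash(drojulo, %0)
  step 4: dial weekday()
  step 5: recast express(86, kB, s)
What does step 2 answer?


Answer: 1941-02-13

Derivation:
·→ dial yearhop(n=4)
·← 1941-06-13
·→ dial mhop(n=-4)
·← 1941-02-13
·→ shelf stash(k=drojulo, v=%0)
·← nil
·→ dial weekday()
·← Thursday
·→ recast express(v=86, u_from=kB, u_to=s)
·← ToolError: incompatible units


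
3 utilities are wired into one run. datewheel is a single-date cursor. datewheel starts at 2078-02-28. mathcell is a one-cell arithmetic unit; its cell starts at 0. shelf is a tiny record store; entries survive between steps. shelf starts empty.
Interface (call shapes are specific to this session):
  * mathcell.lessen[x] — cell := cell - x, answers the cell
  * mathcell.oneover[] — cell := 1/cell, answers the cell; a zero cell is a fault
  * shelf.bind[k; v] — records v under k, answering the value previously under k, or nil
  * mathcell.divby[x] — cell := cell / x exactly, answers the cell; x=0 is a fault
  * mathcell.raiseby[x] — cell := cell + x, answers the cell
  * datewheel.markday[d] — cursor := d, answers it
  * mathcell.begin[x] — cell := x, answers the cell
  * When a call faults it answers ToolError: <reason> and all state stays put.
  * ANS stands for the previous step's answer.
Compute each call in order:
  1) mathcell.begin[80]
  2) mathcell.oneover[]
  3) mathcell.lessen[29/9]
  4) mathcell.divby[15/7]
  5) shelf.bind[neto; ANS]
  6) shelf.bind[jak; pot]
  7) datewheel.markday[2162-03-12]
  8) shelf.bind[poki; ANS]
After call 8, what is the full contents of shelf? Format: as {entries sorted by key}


→ mathcell.begin(x→80)
← 80
→ mathcell.oneover()
← 1/80
→ mathcell.lessen(x→29/9)
← -2311/720
→ mathcell.divby(x→15/7)
← -16177/10800
→ shelf.bind(k→neto, v→ANS)
← nil
→ shelf.bind(k→jak, v→pot)
← nil
→ datewheel.markday(d→2162-03-12)
← 2162-03-12
→ shelf.bind(k→poki, v→ANS)
← nil

Answer: {jak=pot, neto=-16177/10800, poki=2162-03-12}


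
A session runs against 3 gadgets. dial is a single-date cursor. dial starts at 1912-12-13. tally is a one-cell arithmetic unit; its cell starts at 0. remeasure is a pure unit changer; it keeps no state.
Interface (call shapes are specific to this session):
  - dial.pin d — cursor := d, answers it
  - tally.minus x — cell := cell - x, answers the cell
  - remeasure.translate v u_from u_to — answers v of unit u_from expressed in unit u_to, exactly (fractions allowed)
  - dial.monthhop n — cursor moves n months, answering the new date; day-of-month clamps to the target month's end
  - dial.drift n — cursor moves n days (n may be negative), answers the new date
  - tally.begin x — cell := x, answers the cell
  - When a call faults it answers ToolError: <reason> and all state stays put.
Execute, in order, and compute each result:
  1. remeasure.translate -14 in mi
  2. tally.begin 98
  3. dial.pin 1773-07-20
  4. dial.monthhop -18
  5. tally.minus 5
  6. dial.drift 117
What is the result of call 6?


Answer: 1772-05-16

Derivation:
==> remeasure.translate(v=-14, u_from=in, u_to=mi)
<== -7/31680
==> tally.begin(x=98)
<== 98
==> dial.pin(d=1773-07-20)
<== 1773-07-20
==> dial.monthhop(n=-18)
<== 1772-01-20
==> tally.minus(x=5)
<== 93
==> dial.drift(n=117)
<== 1772-05-16


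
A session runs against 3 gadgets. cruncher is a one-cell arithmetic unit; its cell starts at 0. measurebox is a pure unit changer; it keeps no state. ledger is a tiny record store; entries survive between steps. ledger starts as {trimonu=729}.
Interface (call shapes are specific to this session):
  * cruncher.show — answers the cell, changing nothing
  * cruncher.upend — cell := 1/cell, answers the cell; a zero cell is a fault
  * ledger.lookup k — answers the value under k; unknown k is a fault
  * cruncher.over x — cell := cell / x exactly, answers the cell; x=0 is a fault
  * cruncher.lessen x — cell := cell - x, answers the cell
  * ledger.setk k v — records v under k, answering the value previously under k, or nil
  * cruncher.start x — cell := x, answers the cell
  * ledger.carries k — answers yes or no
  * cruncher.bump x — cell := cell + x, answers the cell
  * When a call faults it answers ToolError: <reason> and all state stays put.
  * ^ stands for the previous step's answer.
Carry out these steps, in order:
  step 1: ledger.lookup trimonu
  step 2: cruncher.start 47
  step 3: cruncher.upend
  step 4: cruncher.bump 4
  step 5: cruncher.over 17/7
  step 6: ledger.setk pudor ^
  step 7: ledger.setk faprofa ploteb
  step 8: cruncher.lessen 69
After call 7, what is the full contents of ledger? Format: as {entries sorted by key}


Answer: {faprofa=ploteb, pudor=1323/799, trimonu=729}

Derivation:
Act: ledger.lookup[trimonu]
Obs: 729
Act: cruncher.start[47]
Obs: 47
Act: cruncher.upend[]
Obs: 1/47
Act: cruncher.bump[4]
Obs: 189/47
Act: cruncher.over[17/7]
Obs: 1323/799
Act: ledger.setk[pudor; ^]
Obs: nil
Act: ledger.setk[faprofa; ploteb]
Obs: nil
Act: cruncher.lessen[69]
Obs: -53808/799


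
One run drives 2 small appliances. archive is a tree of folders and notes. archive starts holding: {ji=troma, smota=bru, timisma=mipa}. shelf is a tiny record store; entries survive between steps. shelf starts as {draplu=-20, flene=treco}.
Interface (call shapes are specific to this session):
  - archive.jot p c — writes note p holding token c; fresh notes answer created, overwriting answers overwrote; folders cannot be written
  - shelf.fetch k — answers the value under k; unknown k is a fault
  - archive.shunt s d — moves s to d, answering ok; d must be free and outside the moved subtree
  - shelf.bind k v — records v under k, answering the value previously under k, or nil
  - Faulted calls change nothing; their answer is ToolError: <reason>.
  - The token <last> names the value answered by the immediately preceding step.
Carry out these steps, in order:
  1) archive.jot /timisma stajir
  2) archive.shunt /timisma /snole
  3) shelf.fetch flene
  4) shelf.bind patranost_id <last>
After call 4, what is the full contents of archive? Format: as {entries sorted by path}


Act: archive.jot[p='/timisma'; c='stajir']
Obs: overwrote
Act: archive.shunt[s='/timisma'; d='/snole']
Obs: ok
Act: shelf.fetch[k='flene']
Obs: treco
Act: shelf.bind[k='patranost_id'; v='<last>']
Obs: nil

Answer: {ji=troma, smota=bru, snole=stajir}


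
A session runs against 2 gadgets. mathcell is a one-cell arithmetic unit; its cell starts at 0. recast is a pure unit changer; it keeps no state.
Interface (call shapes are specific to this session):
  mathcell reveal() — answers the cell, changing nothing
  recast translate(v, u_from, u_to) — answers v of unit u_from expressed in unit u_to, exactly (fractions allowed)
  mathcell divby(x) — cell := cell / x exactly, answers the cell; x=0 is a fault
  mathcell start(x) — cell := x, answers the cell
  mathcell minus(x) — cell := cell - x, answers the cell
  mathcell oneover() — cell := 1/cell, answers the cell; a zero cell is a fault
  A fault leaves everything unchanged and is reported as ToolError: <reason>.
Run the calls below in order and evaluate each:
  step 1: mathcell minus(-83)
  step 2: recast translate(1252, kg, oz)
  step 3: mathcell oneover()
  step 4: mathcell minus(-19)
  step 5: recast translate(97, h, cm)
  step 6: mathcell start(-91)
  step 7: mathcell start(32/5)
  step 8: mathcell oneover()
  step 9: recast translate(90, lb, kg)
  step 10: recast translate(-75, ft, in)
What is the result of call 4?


Answer: 1578/83

Derivation:
Then mathcell minus(x=-83), and get 83.
I use recast translate(v=1252, u_from=kg, u_to=oz), and observe 2003200000000/45359237.
Then mathcell oneover: 1/83.
I run mathcell minus(x=-19), which returns 1578/83.
Invoking recast translate(v=97, u_from=h, u_to=cm), — result: ToolError: incompatible units.
I run mathcell start(x=-91), and get -91.
I use mathcell start(x=32/5), yielding 32/5.
I invoke mathcell oneover, and observe 5/32.
I call recast translate(v=90, u_from=lb, u_to=kg), — result: 408233133/10000000.
I run recast translate(v=-75, u_from=ft, u_to=in), → -900.


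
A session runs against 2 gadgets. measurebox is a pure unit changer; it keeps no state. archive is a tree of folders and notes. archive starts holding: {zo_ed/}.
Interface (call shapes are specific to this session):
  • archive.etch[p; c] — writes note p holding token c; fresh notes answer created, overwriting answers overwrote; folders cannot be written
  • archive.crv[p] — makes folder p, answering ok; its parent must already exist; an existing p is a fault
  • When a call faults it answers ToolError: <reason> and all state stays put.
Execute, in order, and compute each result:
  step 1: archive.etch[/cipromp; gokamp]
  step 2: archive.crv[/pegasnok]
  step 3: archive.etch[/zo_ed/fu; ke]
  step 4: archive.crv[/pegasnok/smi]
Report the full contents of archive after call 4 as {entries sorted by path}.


Answer: {cipromp=gokamp, pegasnok/, pegasnok/smi/, zo_ed/, zo_ed/fu=ke}

Derivation:
[in] etch p=/cipromp c=gokamp
  created
[in] crv p=/pegasnok
  ok
[in] etch p=/zo_ed/fu c=ke
  created
[in] crv p=/pegasnok/smi
  ok


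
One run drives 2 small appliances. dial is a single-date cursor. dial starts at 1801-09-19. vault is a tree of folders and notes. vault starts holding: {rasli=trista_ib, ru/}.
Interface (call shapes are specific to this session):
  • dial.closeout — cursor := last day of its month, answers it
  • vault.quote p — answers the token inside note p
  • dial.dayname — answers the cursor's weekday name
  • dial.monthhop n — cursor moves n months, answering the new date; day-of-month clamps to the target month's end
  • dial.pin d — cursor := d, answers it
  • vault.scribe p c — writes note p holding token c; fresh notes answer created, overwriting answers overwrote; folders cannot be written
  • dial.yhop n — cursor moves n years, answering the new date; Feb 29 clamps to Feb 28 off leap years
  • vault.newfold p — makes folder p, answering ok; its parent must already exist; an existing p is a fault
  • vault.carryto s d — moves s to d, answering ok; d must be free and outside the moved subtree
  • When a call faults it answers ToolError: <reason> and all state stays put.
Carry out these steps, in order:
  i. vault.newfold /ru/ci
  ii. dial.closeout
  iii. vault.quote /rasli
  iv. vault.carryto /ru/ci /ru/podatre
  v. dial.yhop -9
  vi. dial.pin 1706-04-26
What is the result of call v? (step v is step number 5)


-> vault.newfold(p: /ru/ci)
<- ok
-> dial.closeout()
<- 1801-09-30
-> vault.quote(p: /rasli)
<- trista_ib
-> vault.carryto(s: /ru/ci, d: /ru/podatre)
<- ok
-> dial.yhop(n: -9)
<- 1792-09-30
-> dial.pin(d: 1706-04-26)
<- 1706-04-26

Answer: 1792-09-30
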